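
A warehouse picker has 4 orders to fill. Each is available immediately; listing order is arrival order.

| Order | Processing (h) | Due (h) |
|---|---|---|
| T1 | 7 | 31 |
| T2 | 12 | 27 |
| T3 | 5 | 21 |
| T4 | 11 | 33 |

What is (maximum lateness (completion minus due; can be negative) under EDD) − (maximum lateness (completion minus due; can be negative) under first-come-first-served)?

EDD (increasing due date): T3 T2 T1 T4.
T3: 0→5, due 21, lateness -16
T2: 5→17, due 27, lateness -10
T1: 17→24, due 31, lateness -7
T4: 24→35, due 33, lateness 2
Maximum = 2.
FIFO (arrival order): T1 T2 T3 T4.
T1: 0→7, due 31, lateness -24
T2: 7→19, due 27, lateness -8
T3: 19→24, due 21, lateness 3
T4: 24→35, due 33, lateness 2
Maximum = 3.
Difference = 2 − 3 = -1.

-1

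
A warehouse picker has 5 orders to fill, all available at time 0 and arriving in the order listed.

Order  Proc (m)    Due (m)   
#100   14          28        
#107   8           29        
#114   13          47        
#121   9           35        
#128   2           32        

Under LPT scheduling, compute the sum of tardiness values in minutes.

LPT (decreasing processing time): #100 #114 #121 #107 #128.
#100: 0→14, due 28, tardiness 0
#114: 14→27, due 47, tardiness 0
#121: 27→36, due 35, tardiness 1
#107: 36→44, due 29, tardiness 15
#128: 44→46, due 32, tardiness 14
Sum = 0+0+1+15+14 = 30.

30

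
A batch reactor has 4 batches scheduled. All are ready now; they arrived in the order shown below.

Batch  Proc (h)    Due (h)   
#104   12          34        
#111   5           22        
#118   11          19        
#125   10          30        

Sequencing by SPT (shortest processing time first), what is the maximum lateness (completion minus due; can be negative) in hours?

7

SPT (increasing processing time): #111 #125 #118 #104.
#111: 0→5, due 22, lateness -17
#125: 5→15, due 30, lateness -15
#118: 15→26, due 19, lateness 7
#104: 26→38, due 34, lateness 4
Maximum = 7.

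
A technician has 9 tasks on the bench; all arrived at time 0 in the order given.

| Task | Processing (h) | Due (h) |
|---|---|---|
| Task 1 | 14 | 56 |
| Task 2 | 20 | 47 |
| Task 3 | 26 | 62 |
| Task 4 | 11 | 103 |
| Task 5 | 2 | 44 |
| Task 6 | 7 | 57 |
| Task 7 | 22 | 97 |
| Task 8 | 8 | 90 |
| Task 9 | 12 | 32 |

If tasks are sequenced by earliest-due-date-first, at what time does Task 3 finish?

EDD (increasing due date): Task 9 Task 5 Task 2 Task 1 Task 6 Task 3 Task 8 Task 7 Task 4.
Task 9: 0→12
Task 5: 12→14
Task 2: 14→34
Task 1: 34→48
Task 6: 48→55
Task 3: 55→81

81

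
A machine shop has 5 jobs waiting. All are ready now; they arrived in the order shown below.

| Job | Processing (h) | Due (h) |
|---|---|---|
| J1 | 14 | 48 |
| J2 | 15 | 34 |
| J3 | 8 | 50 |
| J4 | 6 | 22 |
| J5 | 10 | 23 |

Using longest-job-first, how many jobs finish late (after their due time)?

LPT (decreasing processing time): J2 J1 J5 J3 J4.
J2: 0→15, due 34, tardiness 0
J1: 15→29, due 48, tardiness 0
J5: 29→39, due 23, tardiness 16
J3: 39→47, due 50, tardiness 0
J4: 47→53, due 22, tardiness 31
Late jobs: 2.

2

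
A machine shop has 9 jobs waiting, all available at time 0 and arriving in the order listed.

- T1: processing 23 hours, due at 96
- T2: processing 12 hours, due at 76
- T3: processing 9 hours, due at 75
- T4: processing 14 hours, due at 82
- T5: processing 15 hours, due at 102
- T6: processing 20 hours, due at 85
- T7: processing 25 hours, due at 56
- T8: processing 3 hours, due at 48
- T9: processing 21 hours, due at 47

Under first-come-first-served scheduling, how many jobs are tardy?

FIFO (arrival order): T1 T2 T3 T4 T5 T6 T7 T8 T9.
T1: 0→23, due 96, tardiness 0
T2: 23→35, due 76, tardiness 0
T3: 35→44, due 75, tardiness 0
T4: 44→58, due 82, tardiness 0
T5: 58→73, due 102, tardiness 0
T6: 73→93, due 85, tardiness 8
T7: 93→118, due 56, tardiness 62
T8: 118→121, due 48, tardiness 73
T9: 121→142, due 47, tardiness 95
Late jobs: 4.

4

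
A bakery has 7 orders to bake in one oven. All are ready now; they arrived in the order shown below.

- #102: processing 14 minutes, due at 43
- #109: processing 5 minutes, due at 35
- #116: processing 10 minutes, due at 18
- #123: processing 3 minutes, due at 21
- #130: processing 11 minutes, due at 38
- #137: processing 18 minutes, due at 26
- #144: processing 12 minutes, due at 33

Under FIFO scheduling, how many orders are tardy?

FIFO (arrival order): #102 #109 #116 #123 #130 #137 #144.
#102: 0→14, due 43, tardiness 0
#109: 14→19, due 35, tardiness 0
#116: 19→29, due 18, tardiness 11
#123: 29→32, due 21, tardiness 11
#130: 32→43, due 38, tardiness 5
#137: 43→61, due 26, tardiness 35
#144: 61→73, due 33, tardiness 40
Late orders: 5.

5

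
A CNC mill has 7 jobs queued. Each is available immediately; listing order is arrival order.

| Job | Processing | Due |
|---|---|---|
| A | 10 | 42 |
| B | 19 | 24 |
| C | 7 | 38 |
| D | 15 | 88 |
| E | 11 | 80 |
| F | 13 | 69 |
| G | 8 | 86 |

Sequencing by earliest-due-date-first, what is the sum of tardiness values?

0

EDD (increasing due date): B C A F E G D.
B: 0→19, due 24, tardiness 0
C: 19→26, due 38, tardiness 0
A: 26→36, due 42, tardiness 0
F: 36→49, due 69, tardiness 0
E: 49→60, due 80, tardiness 0
G: 60→68, due 86, tardiness 0
D: 68→83, due 88, tardiness 0
Sum = 0+0+0+0+0+0+0 = 0.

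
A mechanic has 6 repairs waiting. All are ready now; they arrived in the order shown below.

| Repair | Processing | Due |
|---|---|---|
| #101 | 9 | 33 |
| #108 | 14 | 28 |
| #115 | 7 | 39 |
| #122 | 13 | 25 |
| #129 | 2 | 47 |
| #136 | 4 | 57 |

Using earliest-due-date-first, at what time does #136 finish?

49

EDD (increasing due date): #122 #108 #101 #115 #129 #136.
#122: 0→13
#108: 13→27
#101: 27→36
#115: 36→43
#129: 43→45
#136: 45→49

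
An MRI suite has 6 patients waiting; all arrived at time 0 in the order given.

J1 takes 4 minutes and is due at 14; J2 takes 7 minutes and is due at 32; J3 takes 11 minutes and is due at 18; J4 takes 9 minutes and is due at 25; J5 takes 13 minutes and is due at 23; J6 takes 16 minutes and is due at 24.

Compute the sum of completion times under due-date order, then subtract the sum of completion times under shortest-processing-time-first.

EDD (increasing due date): J1 J3 J5 J6 J4 J2.
J1: 0→4
J3: 4→15
J5: 15→28
J6: 28→44
J4: 44→53
J2: 53→60
Sum = 4+15+28+44+53+60 = 204.
SPT (increasing processing time): J1 J2 J4 J3 J5 J6.
J1: 0→4
J2: 4→11
J4: 11→20
J3: 20→31
J5: 31→44
J6: 44→60
Sum = 4+11+20+31+44+60 = 170.
Difference = 204 − 170 = 34.

34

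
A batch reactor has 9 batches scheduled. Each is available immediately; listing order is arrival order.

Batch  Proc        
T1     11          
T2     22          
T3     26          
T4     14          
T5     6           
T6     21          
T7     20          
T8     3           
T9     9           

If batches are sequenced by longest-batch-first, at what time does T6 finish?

69

LPT (decreasing processing time): T3 T2 T6 T7 T4 T1 T9 T5 T8.
T3: 0→26
T2: 26→48
T6: 48→69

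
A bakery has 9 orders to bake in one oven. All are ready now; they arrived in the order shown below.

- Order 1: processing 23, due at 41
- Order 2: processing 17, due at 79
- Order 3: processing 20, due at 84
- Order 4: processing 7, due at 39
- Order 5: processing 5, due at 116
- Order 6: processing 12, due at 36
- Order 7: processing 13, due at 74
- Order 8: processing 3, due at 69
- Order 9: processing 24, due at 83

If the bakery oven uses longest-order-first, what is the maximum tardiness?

LPT (decreasing processing time): Order 9 Order 1 Order 3 Order 2 Order 7 Order 6 Order 4 Order 5 Order 8.
Order 9: 0→24, due 83, tardiness 0
Order 1: 24→47, due 41, tardiness 6
Order 3: 47→67, due 84, tardiness 0
Order 2: 67→84, due 79, tardiness 5
Order 7: 84→97, due 74, tardiness 23
Order 6: 97→109, due 36, tardiness 73
Order 4: 109→116, due 39, tardiness 77
Order 5: 116→121, due 116, tardiness 5
Order 8: 121→124, due 69, tardiness 55
Maximum = 77.

77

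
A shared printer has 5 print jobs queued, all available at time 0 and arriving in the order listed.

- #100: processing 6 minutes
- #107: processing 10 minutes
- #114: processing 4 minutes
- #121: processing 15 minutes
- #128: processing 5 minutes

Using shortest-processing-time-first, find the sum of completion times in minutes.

SPT (increasing processing time): #114 #128 #100 #107 #121.
#114: 0→4
#128: 4→9
#100: 9→15
#107: 15→25
#121: 25→40
Sum = 4+9+15+25+40 = 93.

93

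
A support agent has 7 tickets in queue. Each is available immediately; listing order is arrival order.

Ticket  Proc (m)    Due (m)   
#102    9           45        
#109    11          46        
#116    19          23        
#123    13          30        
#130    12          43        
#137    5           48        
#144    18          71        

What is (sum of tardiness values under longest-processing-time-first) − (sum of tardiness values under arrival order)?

46

LPT (decreasing processing time): #116 #144 #123 #130 #109 #102 #137.
#116: 0→19, due 23, tardiness 0
#144: 19→37, due 71, tardiness 0
#123: 37→50, due 30, tardiness 20
#130: 50→62, due 43, tardiness 19
#109: 62→73, due 46, tardiness 27
#102: 73→82, due 45, tardiness 37
#137: 82→87, due 48, tardiness 39
Sum = 0+0+20+19+27+37+39 = 142.
FIFO (arrival order): #102 #109 #116 #123 #130 #137 #144.
#102: 0→9, due 45, tardiness 0
#109: 9→20, due 46, tardiness 0
#116: 20→39, due 23, tardiness 16
#123: 39→52, due 30, tardiness 22
#130: 52→64, due 43, tardiness 21
#137: 64→69, due 48, tardiness 21
#144: 69→87, due 71, tardiness 16
Sum = 0+0+16+22+21+21+16 = 96.
Difference = 142 − 96 = 46.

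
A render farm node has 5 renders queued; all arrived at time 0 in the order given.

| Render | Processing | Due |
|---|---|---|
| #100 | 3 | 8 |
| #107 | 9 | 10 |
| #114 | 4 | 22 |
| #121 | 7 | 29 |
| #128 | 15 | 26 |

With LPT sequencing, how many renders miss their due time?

4

LPT (decreasing processing time): #128 #107 #121 #114 #100.
#128: 0→15, due 26, tardiness 0
#107: 15→24, due 10, tardiness 14
#121: 24→31, due 29, tardiness 2
#114: 31→35, due 22, tardiness 13
#100: 35→38, due 8, tardiness 30
Late renders: 4.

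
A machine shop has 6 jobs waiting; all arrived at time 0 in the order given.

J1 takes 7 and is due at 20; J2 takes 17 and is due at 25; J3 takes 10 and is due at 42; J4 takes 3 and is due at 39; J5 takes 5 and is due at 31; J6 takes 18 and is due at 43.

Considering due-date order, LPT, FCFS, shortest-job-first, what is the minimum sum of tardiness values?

17

EDD (increasing due date): J1 J2 J5 J4 J3 J6.
J1: 0→7, due 20, tardiness 0
J2: 7→24, due 25, tardiness 0
J5: 24→29, due 31, tardiness 0
J4: 29→32, due 39, tardiness 0
J3: 32→42, due 42, tardiness 0
J6: 42→60, due 43, tardiness 17
Sum = 0+0+0+0+0+17 = 17.
LPT (decreasing processing time): J6 J2 J3 J1 J5 J4.
J6: 0→18, due 43, tardiness 0
J2: 18→35, due 25, tardiness 10
J3: 35→45, due 42, tardiness 3
J1: 45→52, due 20, tardiness 32
J5: 52→57, due 31, tardiness 26
J4: 57→60, due 39, tardiness 21
Sum = 0+10+3+32+26+21 = 92.
FIFO (arrival order): J1 J2 J3 J4 J5 J6.
J1: 0→7, due 20, tardiness 0
J2: 7→24, due 25, tardiness 0
J3: 24→34, due 42, tardiness 0
J4: 34→37, due 39, tardiness 0
J5: 37→42, due 31, tardiness 11
J6: 42→60, due 43, tardiness 17
Sum = 0+0+0+0+11+17 = 28.
SPT (increasing processing time): J4 J5 J1 J3 J2 J6.
J4: 0→3, due 39, tardiness 0
J5: 3→8, due 31, tardiness 0
J1: 8→15, due 20, tardiness 0
J3: 15→25, due 42, tardiness 0
J2: 25→42, due 25, tardiness 17
J6: 42→60, due 43, tardiness 17
Sum = 0+0+0+0+17+17 = 34.
EDD 17, LPT 92, FIFO 28, SPT 34 → minimum 17.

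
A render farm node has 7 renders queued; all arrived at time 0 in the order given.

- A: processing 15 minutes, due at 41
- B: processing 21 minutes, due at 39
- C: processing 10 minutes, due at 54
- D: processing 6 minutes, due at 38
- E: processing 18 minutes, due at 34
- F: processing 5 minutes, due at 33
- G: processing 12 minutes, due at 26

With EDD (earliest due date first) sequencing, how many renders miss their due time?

EDD (increasing due date): G F E D B A C.
G: 0→12, due 26, tardiness 0
F: 12→17, due 33, tardiness 0
E: 17→35, due 34, tardiness 1
D: 35→41, due 38, tardiness 3
B: 41→62, due 39, tardiness 23
A: 62→77, due 41, tardiness 36
C: 77→87, due 54, tardiness 33
Late renders: 5.

5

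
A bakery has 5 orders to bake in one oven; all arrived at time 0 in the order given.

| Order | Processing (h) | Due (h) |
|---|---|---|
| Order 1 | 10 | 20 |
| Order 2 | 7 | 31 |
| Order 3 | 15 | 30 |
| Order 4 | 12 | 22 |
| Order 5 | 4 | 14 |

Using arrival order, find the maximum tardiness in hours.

34

FIFO (arrival order): Order 1 Order 2 Order 3 Order 4 Order 5.
Order 1: 0→10, due 20, tardiness 0
Order 2: 10→17, due 31, tardiness 0
Order 3: 17→32, due 30, tardiness 2
Order 4: 32→44, due 22, tardiness 22
Order 5: 44→48, due 14, tardiness 34
Maximum = 34.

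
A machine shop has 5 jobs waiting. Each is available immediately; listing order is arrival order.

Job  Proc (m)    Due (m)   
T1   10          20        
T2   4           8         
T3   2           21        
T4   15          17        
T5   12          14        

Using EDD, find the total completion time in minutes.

135

EDD (increasing due date): T2 T5 T4 T1 T3.
T2: 0→4
T5: 4→16
T4: 16→31
T1: 31→41
T3: 41→43
Sum = 4+16+31+41+43 = 135.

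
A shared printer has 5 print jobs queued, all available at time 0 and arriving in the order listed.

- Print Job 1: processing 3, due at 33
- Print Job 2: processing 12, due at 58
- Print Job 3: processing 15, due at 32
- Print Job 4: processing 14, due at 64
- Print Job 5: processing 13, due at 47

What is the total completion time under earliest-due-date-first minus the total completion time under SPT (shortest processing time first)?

19

EDD (increasing due date): Print Job 3 Print Job 1 Print Job 5 Print Job 2 Print Job 4.
Print Job 3: 0→15
Print Job 1: 15→18
Print Job 5: 18→31
Print Job 2: 31→43
Print Job 4: 43→57
Sum = 15+18+31+43+57 = 164.
SPT (increasing processing time): Print Job 1 Print Job 2 Print Job 5 Print Job 4 Print Job 3.
Print Job 1: 0→3
Print Job 2: 3→15
Print Job 5: 15→28
Print Job 4: 28→42
Print Job 3: 42→57
Sum = 3+15+28+42+57 = 145.
Difference = 164 − 145 = 19.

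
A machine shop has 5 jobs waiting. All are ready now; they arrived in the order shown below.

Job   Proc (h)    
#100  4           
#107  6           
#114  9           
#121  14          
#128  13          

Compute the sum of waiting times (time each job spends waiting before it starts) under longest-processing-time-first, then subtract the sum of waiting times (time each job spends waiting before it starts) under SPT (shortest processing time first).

54

LPT (decreasing processing time): #121 #128 #114 #107 #100.
#121: waits 0, runs 0→14
#128: waits 14, runs 14→27
#114: waits 27, runs 27→36
#107: waits 36, runs 36→42
#100: waits 42, runs 42→46
Sum = 0+14+27+36+42 = 119.
SPT (increasing processing time): #100 #107 #114 #128 #121.
#100: waits 0, runs 0→4
#107: waits 4, runs 4→10
#114: waits 10, runs 10→19
#128: waits 19, runs 19→32
#121: waits 32, runs 32→46
Sum = 0+4+10+19+32 = 65.
Difference = 119 − 65 = 54.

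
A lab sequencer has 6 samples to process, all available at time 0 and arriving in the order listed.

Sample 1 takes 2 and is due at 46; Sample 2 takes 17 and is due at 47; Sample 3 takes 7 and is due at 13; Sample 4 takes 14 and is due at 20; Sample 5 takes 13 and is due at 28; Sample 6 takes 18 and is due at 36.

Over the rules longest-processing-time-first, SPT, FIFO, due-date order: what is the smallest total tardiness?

55

LPT (decreasing processing time): Sample 6 Sample 2 Sample 4 Sample 5 Sample 3 Sample 1.
Sample 6: 0→18, due 36, tardiness 0
Sample 2: 18→35, due 47, tardiness 0
Sample 4: 35→49, due 20, tardiness 29
Sample 5: 49→62, due 28, tardiness 34
Sample 3: 62→69, due 13, tardiness 56
Sample 1: 69→71, due 46, tardiness 25
Sum = 0+0+29+34+56+25 = 144.
SPT (increasing processing time): Sample 1 Sample 3 Sample 5 Sample 4 Sample 2 Sample 6.
Sample 1: 0→2, due 46, tardiness 0
Sample 3: 2→9, due 13, tardiness 0
Sample 5: 9→22, due 28, tardiness 0
Sample 4: 22→36, due 20, tardiness 16
Sample 2: 36→53, due 47, tardiness 6
Sample 6: 53→71, due 36, tardiness 35
Sum = 0+0+0+16+6+35 = 57.
FIFO (arrival order): Sample 1 Sample 2 Sample 3 Sample 4 Sample 5 Sample 6.
Sample 1: 0→2, due 46, tardiness 0
Sample 2: 2→19, due 47, tardiness 0
Sample 3: 19→26, due 13, tardiness 13
Sample 4: 26→40, due 20, tardiness 20
Sample 5: 40→53, due 28, tardiness 25
Sample 6: 53→71, due 36, tardiness 35
Sum = 0+0+13+20+25+35 = 93.
EDD (increasing due date): Sample 3 Sample 4 Sample 5 Sample 6 Sample 1 Sample 2.
Sample 3: 0→7, due 13, tardiness 0
Sample 4: 7→21, due 20, tardiness 1
Sample 5: 21→34, due 28, tardiness 6
Sample 6: 34→52, due 36, tardiness 16
Sample 1: 52→54, due 46, tardiness 8
Sample 2: 54→71, due 47, tardiness 24
Sum = 0+1+6+16+8+24 = 55.
LPT 144, SPT 57, FIFO 93, EDD 55 → minimum 55.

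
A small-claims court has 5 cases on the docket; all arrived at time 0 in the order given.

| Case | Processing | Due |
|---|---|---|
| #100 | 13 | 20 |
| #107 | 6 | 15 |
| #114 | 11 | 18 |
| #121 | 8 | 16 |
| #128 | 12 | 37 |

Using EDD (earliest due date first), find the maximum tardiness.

18

EDD (increasing due date): #107 #121 #114 #100 #128.
#107: 0→6, due 15, tardiness 0
#121: 6→14, due 16, tardiness 0
#114: 14→25, due 18, tardiness 7
#100: 25→38, due 20, tardiness 18
#128: 38→50, due 37, tardiness 13
Maximum = 18.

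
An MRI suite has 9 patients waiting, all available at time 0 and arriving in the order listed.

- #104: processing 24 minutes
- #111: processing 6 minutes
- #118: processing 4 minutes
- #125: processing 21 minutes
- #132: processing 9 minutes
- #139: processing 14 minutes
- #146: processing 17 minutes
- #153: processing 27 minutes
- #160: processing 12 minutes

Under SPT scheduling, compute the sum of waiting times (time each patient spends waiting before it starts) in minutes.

361

SPT (increasing processing time): #118 #111 #132 #160 #139 #146 #125 #104 #153.
#118: waits 0, runs 0→4
#111: waits 4, runs 4→10
#132: waits 10, runs 10→19
#160: waits 19, runs 19→31
#139: waits 31, runs 31→45
#146: waits 45, runs 45→62
#125: waits 62, runs 62→83
#104: waits 83, runs 83→107
#153: waits 107, runs 107→134
Sum = 0+4+10+19+31+45+62+83+107 = 361.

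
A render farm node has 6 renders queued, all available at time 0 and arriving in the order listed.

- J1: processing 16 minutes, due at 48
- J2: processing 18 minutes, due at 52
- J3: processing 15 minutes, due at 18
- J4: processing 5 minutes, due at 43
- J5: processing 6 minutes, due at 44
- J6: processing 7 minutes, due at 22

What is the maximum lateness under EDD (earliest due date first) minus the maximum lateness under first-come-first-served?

-30

EDD (increasing due date): J3 J6 J4 J5 J1 J2.
J3: 0→15, due 18, lateness -3
J6: 15→22, due 22, lateness 0
J4: 22→27, due 43, lateness -16
J5: 27→33, due 44, lateness -11
J1: 33→49, due 48, lateness 1
J2: 49→67, due 52, lateness 15
Maximum = 15.
FIFO (arrival order): J1 J2 J3 J4 J5 J6.
J1: 0→16, due 48, lateness -32
J2: 16→34, due 52, lateness -18
J3: 34→49, due 18, lateness 31
J4: 49→54, due 43, lateness 11
J5: 54→60, due 44, lateness 16
J6: 60→67, due 22, lateness 45
Maximum = 45.
Difference = 15 − 45 = -30.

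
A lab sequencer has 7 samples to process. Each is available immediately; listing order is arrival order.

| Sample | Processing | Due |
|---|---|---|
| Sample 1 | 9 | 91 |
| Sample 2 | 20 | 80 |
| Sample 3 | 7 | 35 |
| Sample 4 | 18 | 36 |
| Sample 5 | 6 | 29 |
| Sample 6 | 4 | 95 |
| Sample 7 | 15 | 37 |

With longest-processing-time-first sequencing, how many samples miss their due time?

LPT (decreasing processing time): Sample 2 Sample 4 Sample 7 Sample 1 Sample 3 Sample 5 Sample 6.
Sample 2: 0→20, due 80, tardiness 0
Sample 4: 20→38, due 36, tardiness 2
Sample 7: 38→53, due 37, tardiness 16
Sample 1: 53→62, due 91, tardiness 0
Sample 3: 62→69, due 35, tardiness 34
Sample 5: 69→75, due 29, tardiness 46
Sample 6: 75→79, due 95, tardiness 0
Late samples: 4.

4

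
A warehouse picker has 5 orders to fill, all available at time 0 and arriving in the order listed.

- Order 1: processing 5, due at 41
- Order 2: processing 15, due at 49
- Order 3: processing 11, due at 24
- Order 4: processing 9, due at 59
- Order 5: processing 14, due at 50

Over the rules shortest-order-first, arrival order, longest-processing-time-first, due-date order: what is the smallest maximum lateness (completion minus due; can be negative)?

SPT (increasing processing time): Order 1 Order 4 Order 3 Order 5 Order 2.
Order 1: 0→5, due 41, lateness -36
Order 4: 5→14, due 59, lateness -45
Order 3: 14→25, due 24, lateness 1
Order 5: 25→39, due 50, lateness -11
Order 2: 39→54, due 49, lateness 5
Maximum = 5.
FIFO (arrival order): Order 1 Order 2 Order 3 Order 4 Order 5.
Order 1: 0→5, due 41, lateness -36
Order 2: 5→20, due 49, lateness -29
Order 3: 20→31, due 24, lateness 7
Order 4: 31→40, due 59, lateness -19
Order 5: 40→54, due 50, lateness 4
Maximum = 7.
LPT (decreasing processing time): Order 2 Order 5 Order 3 Order 4 Order 1.
Order 2: 0→15, due 49, lateness -34
Order 5: 15→29, due 50, lateness -21
Order 3: 29→40, due 24, lateness 16
Order 4: 40→49, due 59, lateness -10
Order 1: 49→54, due 41, lateness 13
Maximum = 16.
EDD (increasing due date): Order 3 Order 1 Order 2 Order 5 Order 4.
Order 3: 0→11, due 24, lateness -13
Order 1: 11→16, due 41, lateness -25
Order 2: 16→31, due 49, lateness -18
Order 5: 31→45, due 50, lateness -5
Order 4: 45→54, due 59, lateness -5
Maximum = -5.
SPT 5, FIFO 7, LPT 16, EDD -5 → minimum -5.

-5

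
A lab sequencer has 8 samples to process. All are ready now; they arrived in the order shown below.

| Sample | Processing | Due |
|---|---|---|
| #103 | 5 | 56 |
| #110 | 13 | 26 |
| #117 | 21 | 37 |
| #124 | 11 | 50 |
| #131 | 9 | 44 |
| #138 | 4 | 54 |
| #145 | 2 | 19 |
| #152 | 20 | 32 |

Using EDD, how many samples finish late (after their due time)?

EDD (increasing due date): #145 #110 #152 #117 #131 #124 #138 #103.
#145: 0→2, due 19, tardiness 0
#110: 2→15, due 26, tardiness 0
#152: 15→35, due 32, tardiness 3
#117: 35→56, due 37, tardiness 19
#131: 56→65, due 44, tardiness 21
#124: 65→76, due 50, tardiness 26
#138: 76→80, due 54, tardiness 26
#103: 80→85, due 56, tardiness 29
Late samples: 6.

6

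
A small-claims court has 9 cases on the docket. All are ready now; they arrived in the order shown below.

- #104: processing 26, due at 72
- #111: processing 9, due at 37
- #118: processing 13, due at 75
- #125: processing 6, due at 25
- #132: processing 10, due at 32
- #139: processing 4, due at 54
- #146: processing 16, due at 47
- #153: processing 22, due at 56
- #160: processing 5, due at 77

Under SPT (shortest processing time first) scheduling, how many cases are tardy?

4

SPT (increasing processing time): #139 #160 #125 #111 #132 #118 #146 #153 #104.
#139: 0→4, due 54, tardiness 0
#160: 4→9, due 77, tardiness 0
#125: 9→15, due 25, tardiness 0
#111: 15→24, due 37, tardiness 0
#132: 24→34, due 32, tardiness 2
#118: 34→47, due 75, tardiness 0
#146: 47→63, due 47, tardiness 16
#153: 63→85, due 56, tardiness 29
#104: 85→111, due 72, tardiness 39
Late cases: 4.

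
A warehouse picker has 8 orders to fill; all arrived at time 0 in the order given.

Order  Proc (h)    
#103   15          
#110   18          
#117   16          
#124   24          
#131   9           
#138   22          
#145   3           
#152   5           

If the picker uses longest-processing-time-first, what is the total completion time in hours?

LPT (decreasing processing time): #124 #138 #110 #117 #103 #131 #152 #145.
#124: 0→24
#138: 24→46
#110: 46→64
#117: 64→80
#103: 80→95
#131: 95→104
#152: 104→109
#145: 109→112
Sum = 24+46+64+80+95+104+109+112 = 634.

634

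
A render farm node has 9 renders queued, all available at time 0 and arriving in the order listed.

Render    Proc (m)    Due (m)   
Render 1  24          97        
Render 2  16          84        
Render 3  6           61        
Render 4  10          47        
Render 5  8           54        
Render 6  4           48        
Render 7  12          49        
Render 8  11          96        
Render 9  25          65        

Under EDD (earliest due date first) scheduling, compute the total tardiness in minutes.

EDD (increasing due date): Render 4 Render 6 Render 7 Render 5 Render 3 Render 9 Render 2 Render 8 Render 1.
Render 4: 0→10, due 47, tardiness 0
Render 6: 10→14, due 48, tardiness 0
Render 7: 14→26, due 49, tardiness 0
Render 5: 26→34, due 54, tardiness 0
Render 3: 34→40, due 61, tardiness 0
Render 9: 40→65, due 65, tardiness 0
Render 2: 65→81, due 84, tardiness 0
Render 8: 81→92, due 96, tardiness 0
Render 1: 92→116, due 97, tardiness 19
Sum = 0+0+0+0+0+0+0+0+19 = 19.

19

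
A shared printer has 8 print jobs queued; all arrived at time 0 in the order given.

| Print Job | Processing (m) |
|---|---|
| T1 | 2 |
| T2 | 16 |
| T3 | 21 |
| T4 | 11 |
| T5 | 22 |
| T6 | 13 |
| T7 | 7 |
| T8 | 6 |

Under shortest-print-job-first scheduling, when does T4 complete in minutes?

SPT (increasing processing time): T1 T8 T7 T4 T6 T2 T3 T5.
T1: 0→2
T8: 2→8
T7: 8→15
T4: 15→26

26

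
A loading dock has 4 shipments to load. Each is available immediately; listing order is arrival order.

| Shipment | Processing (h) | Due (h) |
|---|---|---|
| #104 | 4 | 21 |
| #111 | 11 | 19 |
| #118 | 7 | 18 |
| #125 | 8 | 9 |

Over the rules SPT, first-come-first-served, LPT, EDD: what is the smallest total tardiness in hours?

SPT (increasing processing time): #104 #118 #125 #111.
#104: 0→4, due 21, tardiness 0
#118: 4→11, due 18, tardiness 0
#125: 11→19, due 9, tardiness 10
#111: 19→30, due 19, tardiness 11
Sum = 0+0+10+11 = 21.
FIFO (arrival order): #104 #111 #118 #125.
#104: 0→4, due 21, tardiness 0
#111: 4→15, due 19, tardiness 0
#118: 15→22, due 18, tardiness 4
#125: 22→30, due 9, tardiness 21
Sum = 0+0+4+21 = 25.
LPT (decreasing processing time): #111 #125 #118 #104.
#111: 0→11, due 19, tardiness 0
#125: 11→19, due 9, tardiness 10
#118: 19→26, due 18, tardiness 8
#104: 26→30, due 21, tardiness 9
Sum = 0+10+8+9 = 27.
EDD (increasing due date): #125 #118 #111 #104.
#125: 0→8, due 9, tardiness 0
#118: 8→15, due 18, tardiness 0
#111: 15→26, due 19, tardiness 7
#104: 26→30, due 21, tardiness 9
Sum = 0+0+7+9 = 16.
SPT 21, FIFO 25, LPT 27, EDD 16 → minimum 16.

16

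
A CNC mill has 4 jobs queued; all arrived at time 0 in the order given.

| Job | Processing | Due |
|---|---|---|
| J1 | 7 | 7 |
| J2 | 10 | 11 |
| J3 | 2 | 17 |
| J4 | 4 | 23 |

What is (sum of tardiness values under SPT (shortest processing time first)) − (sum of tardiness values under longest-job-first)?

2

SPT (increasing processing time): J3 J4 J1 J2.
J3: 0→2, due 17, tardiness 0
J4: 2→6, due 23, tardiness 0
J1: 6→13, due 7, tardiness 6
J2: 13→23, due 11, tardiness 12
Sum = 0+0+6+12 = 18.
LPT (decreasing processing time): J2 J1 J4 J3.
J2: 0→10, due 11, tardiness 0
J1: 10→17, due 7, tardiness 10
J4: 17→21, due 23, tardiness 0
J3: 21→23, due 17, tardiness 6
Sum = 0+10+0+6 = 16.
Difference = 18 − 16 = 2.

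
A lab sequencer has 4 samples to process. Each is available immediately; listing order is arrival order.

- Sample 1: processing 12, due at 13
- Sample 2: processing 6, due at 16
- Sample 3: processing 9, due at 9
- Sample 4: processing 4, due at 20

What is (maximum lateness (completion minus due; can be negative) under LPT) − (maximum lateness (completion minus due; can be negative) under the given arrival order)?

-6

LPT (decreasing processing time): Sample 1 Sample 3 Sample 2 Sample 4.
Sample 1: 0→12, due 13, lateness -1
Sample 3: 12→21, due 9, lateness 12
Sample 2: 21→27, due 16, lateness 11
Sample 4: 27→31, due 20, lateness 11
Maximum = 12.
FIFO (arrival order): Sample 1 Sample 2 Sample 3 Sample 4.
Sample 1: 0→12, due 13, lateness -1
Sample 2: 12→18, due 16, lateness 2
Sample 3: 18→27, due 9, lateness 18
Sample 4: 27→31, due 20, lateness 11
Maximum = 18.
Difference = 12 − 18 = -6.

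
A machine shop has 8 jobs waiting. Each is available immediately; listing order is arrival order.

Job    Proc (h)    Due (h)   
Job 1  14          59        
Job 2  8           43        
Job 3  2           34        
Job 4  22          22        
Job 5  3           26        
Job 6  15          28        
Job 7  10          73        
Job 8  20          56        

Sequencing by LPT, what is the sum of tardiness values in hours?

LPT (decreasing processing time): Job 4 Job 8 Job 6 Job 1 Job 7 Job 2 Job 5 Job 3.
Job 4: 0→22, due 22, tardiness 0
Job 8: 22→42, due 56, tardiness 0
Job 6: 42→57, due 28, tardiness 29
Job 1: 57→71, due 59, tardiness 12
Job 7: 71→81, due 73, tardiness 8
Job 2: 81→89, due 43, tardiness 46
Job 5: 89→92, due 26, tardiness 66
Job 3: 92→94, due 34, tardiness 60
Sum = 0+0+29+12+8+46+66+60 = 221.

221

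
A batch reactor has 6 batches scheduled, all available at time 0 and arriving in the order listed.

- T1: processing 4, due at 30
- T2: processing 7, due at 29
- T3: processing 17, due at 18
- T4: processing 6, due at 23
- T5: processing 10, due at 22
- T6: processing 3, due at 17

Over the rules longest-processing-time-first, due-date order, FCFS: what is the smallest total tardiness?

LPT (decreasing processing time): T3 T5 T2 T4 T1 T6.
T3: 0→17, due 18, tardiness 0
T5: 17→27, due 22, tardiness 5
T2: 27→34, due 29, tardiness 5
T4: 34→40, due 23, tardiness 17
T1: 40→44, due 30, tardiness 14
T6: 44→47, due 17, tardiness 30
Sum = 0+5+5+17+14+30 = 71.
EDD (increasing due date): T6 T3 T5 T4 T2 T1.
T6: 0→3, due 17, tardiness 0
T3: 3→20, due 18, tardiness 2
T5: 20→30, due 22, tardiness 8
T4: 30→36, due 23, tardiness 13
T2: 36→43, due 29, tardiness 14
T1: 43→47, due 30, tardiness 17
Sum = 0+2+8+13+14+17 = 54.
FIFO (arrival order): T1 T2 T3 T4 T5 T6.
T1: 0→4, due 30, tardiness 0
T2: 4→11, due 29, tardiness 0
T3: 11→28, due 18, tardiness 10
T4: 28→34, due 23, tardiness 11
T5: 34→44, due 22, tardiness 22
T6: 44→47, due 17, tardiness 30
Sum = 0+0+10+11+22+30 = 73.
LPT 71, EDD 54, FIFO 73 → minimum 54.

54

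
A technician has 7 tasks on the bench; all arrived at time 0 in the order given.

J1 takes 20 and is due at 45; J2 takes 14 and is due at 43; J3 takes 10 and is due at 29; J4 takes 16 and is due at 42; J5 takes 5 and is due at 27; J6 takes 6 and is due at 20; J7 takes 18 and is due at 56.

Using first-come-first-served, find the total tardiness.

FIFO (arrival order): J1 J2 J3 J4 J5 J6 J7.
J1: 0→20, due 45, tardiness 0
J2: 20→34, due 43, tardiness 0
J3: 34→44, due 29, tardiness 15
J4: 44→60, due 42, tardiness 18
J5: 60→65, due 27, tardiness 38
J6: 65→71, due 20, tardiness 51
J7: 71→89, due 56, tardiness 33
Sum = 0+0+15+18+38+51+33 = 155.

155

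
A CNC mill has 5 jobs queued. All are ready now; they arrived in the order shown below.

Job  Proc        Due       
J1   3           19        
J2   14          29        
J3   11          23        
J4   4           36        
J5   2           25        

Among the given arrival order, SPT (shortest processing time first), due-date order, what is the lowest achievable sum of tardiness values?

1

FIFO (arrival order): J1 J2 J3 J4 J5.
J1: 0→3, due 19, tardiness 0
J2: 3→17, due 29, tardiness 0
J3: 17→28, due 23, tardiness 5
J4: 28→32, due 36, tardiness 0
J5: 32→34, due 25, tardiness 9
Sum = 0+0+5+0+9 = 14.
SPT (increasing processing time): J5 J1 J4 J3 J2.
J5: 0→2, due 25, tardiness 0
J1: 2→5, due 19, tardiness 0
J4: 5→9, due 36, tardiness 0
J3: 9→20, due 23, tardiness 0
J2: 20→34, due 29, tardiness 5
Sum = 0+0+0+0+5 = 5.
EDD (increasing due date): J1 J3 J5 J2 J4.
J1: 0→3, due 19, tardiness 0
J3: 3→14, due 23, tardiness 0
J5: 14→16, due 25, tardiness 0
J2: 16→30, due 29, tardiness 1
J4: 30→34, due 36, tardiness 0
Sum = 0+0+0+1+0 = 1.
FIFO 14, SPT 5, EDD 1 → minimum 1.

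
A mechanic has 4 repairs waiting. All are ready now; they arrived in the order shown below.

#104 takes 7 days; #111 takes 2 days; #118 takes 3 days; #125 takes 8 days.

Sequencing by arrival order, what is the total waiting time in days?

28

FIFO (arrival order): #104 #111 #118 #125.
#104: waits 0, runs 0→7
#111: waits 7, runs 7→9
#118: waits 9, runs 9→12
#125: waits 12, runs 12→20
Sum = 0+7+9+12 = 28.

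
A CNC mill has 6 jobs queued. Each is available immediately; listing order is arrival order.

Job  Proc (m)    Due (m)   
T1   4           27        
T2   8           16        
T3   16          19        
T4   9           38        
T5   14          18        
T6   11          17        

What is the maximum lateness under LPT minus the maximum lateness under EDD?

LPT (decreasing processing time): T3 T5 T6 T4 T2 T1.
T3: 0→16, due 19, lateness -3
T5: 16→30, due 18, lateness 12
T6: 30→41, due 17, lateness 24
T4: 41→50, due 38, lateness 12
T2: 50→58, due 16, lateness 42
T1: 58→62, due 27, lateness 35
Maximum = 42.
EDD (increasing due date): T2 T6 T5 T3 T1 T4.
T2: 0→8, due 16, lateness -8
T6: 8→19, due 17, lateness 2
T5: 19→33, due 18, lateness 15
T3: 33→49, due 19, lateness 30
T1: 49→53, due 27, lateness 26
T4: 53→62, due 38, lateness 24
Maximum = 30.
Difference = 42 − 30 = 12.

12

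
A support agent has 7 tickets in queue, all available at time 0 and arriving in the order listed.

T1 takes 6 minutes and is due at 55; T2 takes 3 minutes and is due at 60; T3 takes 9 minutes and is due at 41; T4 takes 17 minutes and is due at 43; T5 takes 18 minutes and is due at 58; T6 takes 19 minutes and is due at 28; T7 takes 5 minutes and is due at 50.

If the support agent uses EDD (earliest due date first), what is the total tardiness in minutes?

36

EDD (increasing due date): T6 T3 T4 T7 T1 T5 T2.
T6: 0→19, due 28, tardiness 0
T3: 19→28, due 41, tardiness 0
T4: 28→45, due 43, tardiness 2
T7: 45→50, due 50, tardiness 0
T1: 50→56, due 55, tardiness 1
T5: 56→74, due 58, tardiness 16
T2: 74→77, due 60, tardiness 17
Sum = 0+0+2+0+1+16+17 = 36.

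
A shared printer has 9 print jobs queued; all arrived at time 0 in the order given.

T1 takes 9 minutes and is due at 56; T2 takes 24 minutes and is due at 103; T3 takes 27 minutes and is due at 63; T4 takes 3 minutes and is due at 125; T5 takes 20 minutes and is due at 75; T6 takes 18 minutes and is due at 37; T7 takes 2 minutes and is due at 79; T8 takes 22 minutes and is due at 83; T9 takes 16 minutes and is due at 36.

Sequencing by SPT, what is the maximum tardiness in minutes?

78

SPT (increasing processing time): T7 T4 T1 T9 T6 T5 T8 T2 T3.
T7: 0→2, due 79, tardiness 0
T4: 2→5, due 125, tardiness 0
T1: 5→14, due 56, tardiness 0
T9: 14→30, due 36, tardiness 0
T6: 30→48, due 37, tardiness 11
T5: 48→68, due 75, tardiness 0
T8: 68→90, due 83, tardiness 7
T2: 90→114, due 103, tardiness 11
T3: 114→141, due 63, tardiness 78
Maximum = 78.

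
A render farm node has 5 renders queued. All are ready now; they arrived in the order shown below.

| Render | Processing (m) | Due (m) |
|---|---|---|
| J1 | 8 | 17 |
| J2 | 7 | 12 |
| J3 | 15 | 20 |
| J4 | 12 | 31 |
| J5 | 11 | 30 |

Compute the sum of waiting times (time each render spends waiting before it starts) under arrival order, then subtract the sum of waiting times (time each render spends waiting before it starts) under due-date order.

FIFO (arrival order): J1 J2 J3 J4 J5.
J1: waits 0, runs 0→8
J2: waits 8, runs 8→15
J3: waits 15, runs 15→30
J4: waits 30, runs 30→42
J5: waits 42, runs 42→53
Sum = 0+8+15+30+42 = 95.
EDD (increasing due date): J2 J1 J3 J5 J4.
J2: waits 0, runs 0→7
J1: waits 7, runs 7→15
J3: waits 15, runs 15→30
J5: waits 30, runs 30→41
J4: waits 41, runs 41→53
Sum = 0+7+15+30+41 = 93.
Difference = 95 − 93 = 2.

2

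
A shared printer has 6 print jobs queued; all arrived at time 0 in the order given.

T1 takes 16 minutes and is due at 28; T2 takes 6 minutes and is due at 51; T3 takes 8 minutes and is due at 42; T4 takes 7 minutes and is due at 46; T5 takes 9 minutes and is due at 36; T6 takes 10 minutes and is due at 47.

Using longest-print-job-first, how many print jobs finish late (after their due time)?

LPT (decreasing processing time): T1 T6 T5 T3 T4 T2.
T1: 0→16, due 28, tardiness 0
T6: 16→26, due 47, tardiness 0
T5: 26→35, due 36, tardiness 0
T3: 35→43, due 42, tardiness 1
T4: 43→50, due 46, tardiness 4
T2: 50→56, due 51, tardiness 5
Late print jobs: 3.

3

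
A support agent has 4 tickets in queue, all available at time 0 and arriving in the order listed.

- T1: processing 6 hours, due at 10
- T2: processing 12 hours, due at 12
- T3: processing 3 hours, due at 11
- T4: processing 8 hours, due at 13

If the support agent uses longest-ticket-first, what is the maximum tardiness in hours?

LPT (decreasing processing time): T2 T4 T1 T3.
T2: 0→12, due 12, tardiness 0
T4: 12→20, due 13, tardiness 7
T1: 20→26, due 10, tardiness 16
T3: 26→29, due 11, tardiness 18
Maximum = 18.

18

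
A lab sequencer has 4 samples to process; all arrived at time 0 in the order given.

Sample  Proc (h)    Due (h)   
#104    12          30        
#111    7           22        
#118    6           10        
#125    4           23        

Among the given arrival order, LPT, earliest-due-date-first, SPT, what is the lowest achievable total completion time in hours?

60

FIFO (arrival order): #104 #111 #118 #125.
#104: 0→12
#111: 12→19
#118: 19→25
#125: 25→29
Sum = 12+19+25+29 = 85.
LPT (decreasing processing time): #104 #111 #118 #125.
#104: 0→12
#111: 12→19
#118: 19→25
#125: 25→29
Sum = 12+19+25+29 = 85.
EDD (increasing due date): #118 #111 #125 #104.
#118: 0→6
#111: 6→13
#125: 13→17
#104: 17→29
Sum = 6+13+17+29 = 65.
SPT (increasing processing time): #125 #118 #111 #104.
#125: 0→4
#118: 4→10
#111: 10→17
#104: 17→29
Sum = 4+10+17+29 = 60.
FIFO 85, LPT 85, EDD 65, SPT 60 → minimum 60.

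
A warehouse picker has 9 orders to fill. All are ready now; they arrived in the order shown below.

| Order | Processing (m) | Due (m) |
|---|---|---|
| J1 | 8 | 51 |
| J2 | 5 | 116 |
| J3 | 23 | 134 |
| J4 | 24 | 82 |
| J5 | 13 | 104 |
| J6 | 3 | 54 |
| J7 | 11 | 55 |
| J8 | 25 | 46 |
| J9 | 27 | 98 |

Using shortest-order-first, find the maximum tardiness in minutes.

66

SPT (increasing processing time): J6 J2 J1 J7 J5 J3 J4 J8 J9.
J6: 0→3, due 54, tardiness 0
J2: 3→8, due 116, tardiness 0
J1: 8→16, due 51, tardiness 0
J7: 16→27, due 55, tardiness 0
J5: 27→40, due 104, tardiness 0
J3: 40→63, due 134, tardiness 0
J4: 63→87, due 82, tardiness 5
J8: 87→112, due 46, tardiness 66
J9: 112→139, due 98, tardiness 41
Maximum = 66.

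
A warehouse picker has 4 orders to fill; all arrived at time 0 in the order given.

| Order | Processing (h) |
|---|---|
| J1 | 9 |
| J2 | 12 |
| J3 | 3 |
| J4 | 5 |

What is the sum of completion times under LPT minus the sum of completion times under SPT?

31

LPT (decreasing processing time): J2 J1 J4 J3.
J2: 0→12
J1: 12→21
J4: 21→26
J3: 26→29
Sum = 12+21+26+29 = 88.
SPT (increasing processing time): J3 J4 J1 J2.
J3: 0→3
J4: 3→8
J1: 8→17
J2: 17→29
Sum = 3+8+17+29 = 57.
Difference = 88 − 57 = 31.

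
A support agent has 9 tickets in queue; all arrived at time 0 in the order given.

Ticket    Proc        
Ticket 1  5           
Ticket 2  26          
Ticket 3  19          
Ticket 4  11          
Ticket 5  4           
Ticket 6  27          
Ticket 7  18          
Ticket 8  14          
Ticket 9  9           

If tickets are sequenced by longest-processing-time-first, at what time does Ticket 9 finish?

LPT (decreasing processing time): Ticket 6 Ticket 2 Ticket 3 Ticket 7 Ticket 8 Ticket 4 Ticket 9 Ticket 1 Ticket 5.
Ticket 6: 0→27
Ticket 2: 27→53
Ticket 3: 53→72
Ticket 7: 72→90
Ticket 8: 90→104
Ticket 4: 104→115
Ticket 9: 115→124

124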